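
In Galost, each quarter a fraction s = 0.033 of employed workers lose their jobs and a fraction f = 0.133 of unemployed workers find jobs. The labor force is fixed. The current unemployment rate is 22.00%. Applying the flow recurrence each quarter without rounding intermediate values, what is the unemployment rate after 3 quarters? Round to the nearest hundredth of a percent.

With a fixed labor force, u_{t+1} = u_t + s·(1−u_t) − f·u_t = u_t·(1−s−f) + s.
Here 1−s−f = 0.834 and s = 0.033.
u_1 = 0.220000 × 0.834 + 0.033 = 0.216480.
u_2 = 0.216480 × 0.834 + 0.033 = 0.213544.
u_3 = 0.213544 × 0.834 + 0.033 = 0.211096.

Unemployment rate after three quarters ≈ 21.11%.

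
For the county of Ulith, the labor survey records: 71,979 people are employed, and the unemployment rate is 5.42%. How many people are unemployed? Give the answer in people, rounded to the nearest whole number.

About 4,125 are unemployed.

Let U be the number unemployed. The labor force is E + U, and U/(E+U) = 0.0542.
So U = 0.0542 × 71,979 / (1 − 0.0542) = 3901.26 / 0.9458 ≈ 4,125.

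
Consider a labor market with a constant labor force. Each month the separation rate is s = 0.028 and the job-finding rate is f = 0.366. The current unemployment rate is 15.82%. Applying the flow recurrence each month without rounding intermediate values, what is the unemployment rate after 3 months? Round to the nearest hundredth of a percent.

With a fixed labor force, u_{t+1} = u_t + s·(1−u_t) − f·u_t = u_t·(1−s−f) + s.
Here 1−s−f = 0.606 and s = 0.028.
u_1 = 0.158200 × 0.606 + 0.028 = 0.123869.
u_2 = 0.123869 × 0.606 + 0.028 = 0.103065.
u_3 = 0.103065 × 0.606 + 0.028 = 0.090457.

Unemployment rate after three months ≈ 9.05%.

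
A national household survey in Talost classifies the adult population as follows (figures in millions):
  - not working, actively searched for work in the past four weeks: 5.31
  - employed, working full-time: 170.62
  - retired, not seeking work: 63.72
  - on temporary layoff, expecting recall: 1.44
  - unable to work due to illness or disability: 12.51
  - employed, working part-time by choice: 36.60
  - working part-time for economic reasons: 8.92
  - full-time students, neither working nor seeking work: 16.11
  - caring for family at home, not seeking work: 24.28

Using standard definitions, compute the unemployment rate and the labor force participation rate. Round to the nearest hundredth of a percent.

Unemployment rate ≈ 3.03%; labor force participation rate ≈ 65.65%.

Employed = 170.62 + 36.60 + 8.92 = 216.14 million (anyone who worked, including part-time for economic reasons, counts as employed).
Unemployed = 5.31 + 1.44 = 6.75 million (jobless and actively searching, or on temporary layoff).
Labor force = 216.14 + 6.75 = 222.89 million.
Not in labor force = 63.72 + 12.51 + 16.11 + 24.28 = 116.62 million (those not working and not actively searching are outside the labor force).
Civilian working-age population = 222.89 + 116.62 = 339.51 million.
Unemployment rate = 6.75 / 222.89 = 3.03%.
Labor force participation rate = 222.89 / 339.51 = 65.65%.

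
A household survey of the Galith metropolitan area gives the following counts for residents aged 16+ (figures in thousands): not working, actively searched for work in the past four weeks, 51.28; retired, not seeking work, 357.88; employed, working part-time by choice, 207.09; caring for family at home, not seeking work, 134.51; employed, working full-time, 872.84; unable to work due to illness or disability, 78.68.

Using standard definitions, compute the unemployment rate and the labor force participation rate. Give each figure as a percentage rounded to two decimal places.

Employed = 207.09 + 872.84 = 1,079.93 thousand.
Unemployed = 51.28 thousand.
Labor force = 1,079.93 + 51.28 = 1,131.21 thousand.
Not in labor force = 357.88 + 134.51 + 78.68 = 571.07 thousand (those not working and not actively searching are outside the labor force).
Civilian working-age population = 1,131.21 + 571.07 = 1,702.28 thousand.
Unemployment rate = 51.28 / 1,131.21 = 4.53%.
Labor force participation rate = 1,131.21 / 1,702.28 = 66.45%.

Unemployment rate ≈ 4.53%; labor force participation rate ≈ 66.45%.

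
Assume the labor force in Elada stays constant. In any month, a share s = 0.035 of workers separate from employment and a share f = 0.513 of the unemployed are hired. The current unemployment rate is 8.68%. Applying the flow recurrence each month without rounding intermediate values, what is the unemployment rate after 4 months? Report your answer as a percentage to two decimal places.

Unemployment rate after four months ≈ 6.48%.

With a fixed labor force, u_{t+1} = u_t + s·(1−u_t) − f·u_t = u_t·(1−s−f) + s.
Here 1−s−f = 0.452 and s = 0.035.
u_1 = 0.086800 × 0.452 + 0.035 = 0.074234.
u_2 = 0.074234 × 0.452 + 0.035 = 0.068554.
u_3 = 0.068554 × 0.452 + 0.035 = 0.065986.
u_4 = 0.065986 × 0.452 + 0.035 = 0.064826.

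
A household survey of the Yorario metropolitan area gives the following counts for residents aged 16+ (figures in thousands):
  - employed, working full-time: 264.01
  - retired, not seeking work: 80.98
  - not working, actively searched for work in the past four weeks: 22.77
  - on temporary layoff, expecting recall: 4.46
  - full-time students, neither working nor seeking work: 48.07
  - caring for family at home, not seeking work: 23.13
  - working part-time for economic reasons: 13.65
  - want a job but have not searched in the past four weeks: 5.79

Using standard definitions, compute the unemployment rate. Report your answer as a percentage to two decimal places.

Employed = 264.01 + 13.65 = 277.66 thousand (anyone who worked, including part-time for economic reasons, counts as employed).
Unemployed = 22.77 + 4.46 = 27.23 thousand (jobless and actively searching, or on temporary layoff).
Labor force = 277.66 + 27.23 = 304.89 thousand.
Unemployment rate = 27.23 / 304.89 = 8.93%.

Unemployment rate ≈ 8.93%.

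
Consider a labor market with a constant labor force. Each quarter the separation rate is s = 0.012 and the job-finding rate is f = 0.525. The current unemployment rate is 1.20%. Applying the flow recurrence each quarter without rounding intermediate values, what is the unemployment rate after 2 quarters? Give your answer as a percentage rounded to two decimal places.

With a fixed labor force, u_{t+1} = u_t + s·(1−u_t) − f·u_t = u_t·(1−s−f) + s.
Here 1−s−f = 0.463 and s = 0.012.
u_1 = 0.012000 × 0.463 + 0.012 = 0.017556.
u_2 = 0.017556 × 0.463 + 0.012 = 0.020128.

Unemployment rate after two quarters ≈ 2.01%.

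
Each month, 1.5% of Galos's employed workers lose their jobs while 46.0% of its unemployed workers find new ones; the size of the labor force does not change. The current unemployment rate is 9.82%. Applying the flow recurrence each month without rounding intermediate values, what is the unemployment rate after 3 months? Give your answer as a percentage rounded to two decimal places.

With a fixed labor force, u_{t+1} = u_t + s·(1−u_t) − f·u_t = u_t·(1−s−f) + s.
Here 1−s−f = 0.525 and s = 0.015.
u_1 = 0.098200 × 0.525 + 0.015 = 0.066555.
u_2 = 0.066555 × 0.525 + 0.015 = 0.049941.
u_3 = 0.049941 × 0.525 + 0.015 = 0.041219.

Unemployment rate after three months ≈ 4.12%.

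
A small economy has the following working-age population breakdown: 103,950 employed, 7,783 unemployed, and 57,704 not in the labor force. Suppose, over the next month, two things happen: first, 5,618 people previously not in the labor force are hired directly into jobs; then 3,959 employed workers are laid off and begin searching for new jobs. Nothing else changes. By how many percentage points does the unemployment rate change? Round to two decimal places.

Initially, labor force = 103,950 + 7,783 = 111,733, so u = 7,783/111,733 = 6.97%.
After the first change, employed and labor force both rise by 5,618; unemployed unchanged → E = 109,568, U = 7,783, labor force = 117,351.
After the second change, employed falls and unemployed rises by 3,959; labor force unchanged → E = 105,609, U = 11,742, labor force = 117,351.
New unemployment rate = 11,742 / 117,351 = 10.01%.
Change = 10.01% − 6.97% = +3.04 percentage points.

The unemployment rate changes by +3.04 percentage points.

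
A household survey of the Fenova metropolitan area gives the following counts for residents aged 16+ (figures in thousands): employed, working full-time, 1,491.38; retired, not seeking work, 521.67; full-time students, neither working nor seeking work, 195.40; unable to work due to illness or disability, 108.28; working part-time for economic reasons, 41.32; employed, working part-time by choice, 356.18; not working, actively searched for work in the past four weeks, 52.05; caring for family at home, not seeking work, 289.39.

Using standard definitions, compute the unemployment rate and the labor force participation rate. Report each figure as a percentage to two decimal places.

Unemployment rate ≈ 2.68%; labor force participation rate ≈ 63.52%.

Employed = 1,491.38 + 41.32 + 356.18 = 1,888.88 thousand (anyone who worked, including part-time for economic reasons, counts as employed).
Unemployed = 52.05 thousand.
Labor force = 1,888.88 + 52.05 = 1,940.93 thousand.
Not in labor force = 521.67 + 195.40 + 108.28 + 289.39 = 1,114.74 thousand (those not working and not actively searching are outside the labor force).
Civilian working-age population = 1,940.93 + 1,114.74 = 3,055.67 thousand.
Unemployment rate = 52.05 / 1,940.93 = 2.68%.
Labor force participation rate = 1,940.93 / 3,055.67 = 63.52%.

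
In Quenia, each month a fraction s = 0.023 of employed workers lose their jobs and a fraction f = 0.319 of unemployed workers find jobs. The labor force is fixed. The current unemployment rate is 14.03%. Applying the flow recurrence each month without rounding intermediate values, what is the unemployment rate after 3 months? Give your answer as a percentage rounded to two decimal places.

Unemployment rate after three months ≈ 8.81%.

With a fixed labor force, u_{t+1} = u_t + s·(1−u_t) − f·u_t = u_t·(1−s−f) + s.
Here 1−s−f = 0.658 and s = 0.023.
u_1 = 0.140300 × 0.658 + 0.023 = 0.115317.
u_2 = 0.115317 × 0.658 + 0.023 = 0.098879.
u_3 = 0.098879 × 0.658 + 0.023 = 0.088062.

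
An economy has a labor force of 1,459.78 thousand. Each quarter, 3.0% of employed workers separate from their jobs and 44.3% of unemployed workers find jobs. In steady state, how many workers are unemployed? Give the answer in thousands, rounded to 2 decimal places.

About 92.59 thousand are unemployed in steady state.

Steady-state unemployment rate u* = s/(s+f) = 3.0/(3.0+44.3) = 0.063425.
Unemployed = u* × labor force = 0.063425 × 1,459.78 ≈ 92.59 thousand.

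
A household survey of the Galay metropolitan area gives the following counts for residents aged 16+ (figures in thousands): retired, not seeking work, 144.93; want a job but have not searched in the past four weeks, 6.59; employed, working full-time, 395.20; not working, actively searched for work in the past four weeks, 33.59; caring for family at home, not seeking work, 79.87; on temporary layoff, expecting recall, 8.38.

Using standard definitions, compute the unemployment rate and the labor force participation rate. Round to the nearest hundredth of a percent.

Unemployment rate ≈ 9.60%; labor force participation rate ≈ 65.39%.

Employed = 395.20 thousand.
Unemployed = 33.59 + 8.38 = 41.97 thousand (jobless and actively searching, or on temporary layoff).
Labor force = 395.20 + 41.97 = 437.17 thousand.
Not in labor force = 144.93 + 6.59 + 79.87 = 231.39 thousand (those not working and not actively searching are outside the labor force — including those who want a job but have given up searching).
Civilian working-age population = 437.17 + 231.39 = 668.56 thousand.
Unemployment rate = 41.97 / 437.17 = 9.60%.
Labor force participation rate = 437.17 / 668.56 = 65.39%.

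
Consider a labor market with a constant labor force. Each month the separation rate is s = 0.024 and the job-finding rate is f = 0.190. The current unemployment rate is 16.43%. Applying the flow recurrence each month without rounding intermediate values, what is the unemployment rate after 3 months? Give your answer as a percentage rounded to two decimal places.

Unemployment rate after three months ≈ 13.75%.

With a fixed labor force, u_{t+1} = u_t + s·(1−u_t) − f·u_t = u_t·(1−s−f) + s.
Here 1−s−f = 0.786 and s = 0.024.
u_1 = 0.164300 × 0.786 + 0.024 = 0.153140.
u_2 = 0.153140 × 0.786 + 0.024 = 0.144368.
u_3 = 0.144368 × 0.786 + 0.024 = 0.137473.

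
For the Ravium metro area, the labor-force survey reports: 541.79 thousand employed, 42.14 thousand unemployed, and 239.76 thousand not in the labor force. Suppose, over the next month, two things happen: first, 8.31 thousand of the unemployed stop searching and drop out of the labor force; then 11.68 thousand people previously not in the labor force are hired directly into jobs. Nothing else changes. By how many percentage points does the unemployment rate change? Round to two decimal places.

The unemployment rate changes by −1.46 percentage points.

Initially, labor force = 541.79 + 42.14 = 583.93 thousand, so u = 42.14/583.93 = 7.22%.
After the first change, unemployed and labor force both fall by 8.31 → E = 541.79, U = 33.83, labor force = 575.62 thousand.
After the second change, employed and labor force both rise by 11.68; unemployed unchanged → E = 553.47, U = 33.83, labor force = 587.30 thousand.
New unemployment rate = 33.83 / 587.30 = 5.76%.
Change = 5.76% − 7.22% = −1.46 percentage points.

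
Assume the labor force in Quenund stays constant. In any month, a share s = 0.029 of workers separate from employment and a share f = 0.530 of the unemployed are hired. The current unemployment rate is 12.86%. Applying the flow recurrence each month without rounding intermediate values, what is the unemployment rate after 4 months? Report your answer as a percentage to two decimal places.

With a fixed labor force, u_{t+1} = u_t + s·(1−u_t) − f·u_t = u_t·(1−s−f) + s.
Here 1−s−f = 0.441 and s = 0.029.
u_1 = 0.128600 × 0.441 + 0.029 = 0.085713.
u_2 = 0.085713 × 0.441 + 0.029 = 0.066799.
u_3 = 0.066799 × 0.441 + 0.029 = 0.058458.
u_4 = 0.058458 × 0.441 + 0.029 = 0.054780.

Unemployment rate after four months ≈ 5.48%.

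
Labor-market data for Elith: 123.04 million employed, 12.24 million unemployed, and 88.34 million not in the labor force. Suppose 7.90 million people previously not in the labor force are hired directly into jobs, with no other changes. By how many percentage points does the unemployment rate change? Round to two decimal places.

The unemployment rate changes by −0.50 percentage points.

Initially, labor force = 123.04 + 12.24 = 135.28 million, so u = 12.24/135.28 = 9.05%.
After the change, employed and labor force both rise by 7.90; unemployed unchanged → E = 130.94, U = 12.24, labor force = 143.18 million.
New unemployment rate = 12.24 / 143.18 = 8.55%.
Change = 8.55% − 9.05% = −0.50 percentage points.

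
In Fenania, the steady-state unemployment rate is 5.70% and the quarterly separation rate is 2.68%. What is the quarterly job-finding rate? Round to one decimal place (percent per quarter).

Job-finding rate ≈ 44.3% per quarter.

From u* = s/(s+f): f = s·(1−u)/u.
f = 2.68 × (1 − 0.0570) / 0.0570 = 2.5272 / 0.0570 ≈ 44.3% per quarter.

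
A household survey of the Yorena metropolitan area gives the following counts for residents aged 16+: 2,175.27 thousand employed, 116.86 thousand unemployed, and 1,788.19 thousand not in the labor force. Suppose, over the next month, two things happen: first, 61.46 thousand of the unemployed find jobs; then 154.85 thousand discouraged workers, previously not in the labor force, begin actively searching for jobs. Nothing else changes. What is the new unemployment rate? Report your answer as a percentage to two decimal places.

New unemployment rate ≈ 8.59%.

Initially, labor force = 2,175.27 + 116.86 = 2,292.13 thousand, so u = 116.86/2,292.13 = 5.10%.
After the first change, unemployed falls and employed rises by 61.46; labor force unchanged → E = 2,236.73, U = 55.40, labor force = 2,292.13 thousand.
After the second change, unemployed and labor force both rise by 154.85 → E = 2,236.73, U = 210.25, labor force = 2,446.98 thousand.
New unemployment rate = 210.25 / 2,446.98 = 8.59%.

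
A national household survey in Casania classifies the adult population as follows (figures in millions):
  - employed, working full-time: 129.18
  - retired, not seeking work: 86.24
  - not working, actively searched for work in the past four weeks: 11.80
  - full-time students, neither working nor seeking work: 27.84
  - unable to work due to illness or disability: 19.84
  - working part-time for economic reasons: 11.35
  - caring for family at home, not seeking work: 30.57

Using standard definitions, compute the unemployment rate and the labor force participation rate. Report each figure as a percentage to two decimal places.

Unemployment rate ≈ 7.75%; labor force participation rate ≈ 48.08%.

Employed = 129.18 + 11.35 = 140.53 million (anyone who worked, including part-time for economic reasons, counts as employed).
Unemployed = 11.80 million.
Labor force = 140.53 + 11.80 = 152.33 million.
Not in labor force = 86.24 + 27.84 + 19.84 + 30.57 = 164.49 million (those not working and not actively searching are outside the labor force).
Civilian working-age population = 152.33 + 164.49 = 316.82 million.
Unemployment rate = 11.80 / 152.33 = 7.75%.
Labor force participation rate = 152.33 / 316.82 = 48.08%.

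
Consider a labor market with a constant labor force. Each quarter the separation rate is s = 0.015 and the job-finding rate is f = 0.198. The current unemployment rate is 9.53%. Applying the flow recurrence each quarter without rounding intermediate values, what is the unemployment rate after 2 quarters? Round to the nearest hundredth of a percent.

Unemployment rate after two quarters ≈ 8.58%.

With a fixed labor force, u_{t+1} = u_t + s·(1−u_t) − f·u_t = u_t·(1−s−f) + s.
Here 1−s−f = 0.787 and s = 0.015.
u_1 = 0.095300 × 0.787 + 0.015 = 0.090001.
u_2 = 0.090001 × 0.787 + 0.015 = 0.085831.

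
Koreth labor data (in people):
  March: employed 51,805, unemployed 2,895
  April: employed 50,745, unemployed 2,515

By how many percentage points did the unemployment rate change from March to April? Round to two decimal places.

March: labor force = 51,805 + 2,895 = 54,700; u = 2,895/54,700 = 5.29%.
April: labor force = 50,745 + 2,515 = 53,260; u = 2,515/53,260 = 4.72%.
Change = 4.72% − 5.29% = −0.57 pp.

The unemployment rate changed by −0.57 percentage points.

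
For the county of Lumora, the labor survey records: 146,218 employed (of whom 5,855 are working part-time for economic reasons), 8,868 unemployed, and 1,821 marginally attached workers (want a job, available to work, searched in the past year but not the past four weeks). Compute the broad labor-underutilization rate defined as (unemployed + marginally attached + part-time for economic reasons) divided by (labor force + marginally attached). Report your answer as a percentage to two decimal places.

Broad underutilization rate ≈ 10.54%.

Labor force = 146,218 + 8,868 = 155,086.
Numerator = 8,868 + 1,821 + 5,855 = 16,544.
Denominator = 155,086 + 1,821 = 156,907.
Broad rate = 16,544 / 156,907 = 10.54%.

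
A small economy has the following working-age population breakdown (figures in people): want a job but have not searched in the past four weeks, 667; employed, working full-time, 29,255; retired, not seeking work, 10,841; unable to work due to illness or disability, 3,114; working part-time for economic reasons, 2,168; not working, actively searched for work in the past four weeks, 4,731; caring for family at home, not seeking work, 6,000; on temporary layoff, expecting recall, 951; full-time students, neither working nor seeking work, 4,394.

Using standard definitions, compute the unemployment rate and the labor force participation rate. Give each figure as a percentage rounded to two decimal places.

Employed = 29,255 + 2,168 = 31,423 (anyone who worked, including part-time for economic reasons, counts as employed).
Unemployed = 4,731 + 951 = 5,682 (jobless and actively searching, or on temporary layoff).
Labor force = 31,423 + 5,682 = 37,105.
Not in labor force = 667 + 10,841 + 3,114 + 6,000 + 4,394 = 25,016 (those not working and not actively searching are outside the labor force — including those who want a job but have given up searching).
Civilian working-age population = 37,105 + 25,016 = 62,121.
Unemployment rate = 5,682 / 37,105 = 15.31%.
Labor force participation rate = 37,105 / 62,121 = 59.73%.

Unemployment rate ≈ 15.31%; labor force participation rate ≈ 59.73%.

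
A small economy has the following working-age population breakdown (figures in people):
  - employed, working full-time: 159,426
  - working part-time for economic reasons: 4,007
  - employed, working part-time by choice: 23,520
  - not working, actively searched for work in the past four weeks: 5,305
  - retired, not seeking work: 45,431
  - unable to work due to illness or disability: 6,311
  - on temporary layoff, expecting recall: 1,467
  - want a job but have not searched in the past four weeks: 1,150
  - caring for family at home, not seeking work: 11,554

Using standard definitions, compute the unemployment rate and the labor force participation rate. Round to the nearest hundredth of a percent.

Employed = 159,426 + 4,007 + 23,520 = 186,953 (anyone who worked, including part-time for economic reasons, counts as employed).
Unemployed = 5,305 + 1,467 = 6,772 (jobless and actively searching, or on temporary layoff).
Labor force = 186,953 + 6,772 = 193,725.
Not in labor force = 45,431 + 6,311 + 1,150 + 11,554 = 64,446 (those not working and not actively searching are outside the labor force — including those who want a job but have given up searching).
Civilian working-age population = 193,725 + 64,446 = 258,171.
Unemployment rate = 6,772 / 193,725 = 3.50%.
Labor force participation rate = 193,725 / 258,171 = 75.04%.

Unemployment rate ≈ 3.50%; labor force participation rate ≈ 75.04%.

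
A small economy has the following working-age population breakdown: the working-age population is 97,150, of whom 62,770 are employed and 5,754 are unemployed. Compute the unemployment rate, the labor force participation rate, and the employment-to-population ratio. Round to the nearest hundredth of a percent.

Labor force = employed + unemployed = 62,770 + 5,754 = 68,524.
Unemployment rate = 5,754 / 68,524 = 8.40%.
Labor force participation rate = 68,524 / 97,150 = 70.53%.
Employment-population ratio = 62,770 / 97,150 = 64.61%.

Unemployment rate ≈ 8.40%; labor force participation rate ≈ 70.53%; employment-population ratio ≈ 64.61%.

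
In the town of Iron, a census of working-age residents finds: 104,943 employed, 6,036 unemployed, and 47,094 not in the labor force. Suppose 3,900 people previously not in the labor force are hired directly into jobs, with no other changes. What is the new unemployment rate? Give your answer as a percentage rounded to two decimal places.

Initially, labor force = 104,943 + 6,036 = 110,979, so u = 6,036/110,979 = 5.44%.
After the change, employed and labor force both rise by 3,900; unemployed unchanged → E = 108,843, U = 6,036, labor force = 114,879.
New unemployment rate = 6,036 / 114,879 = 5.25%.

New unemployment rate ≈ 5.25%.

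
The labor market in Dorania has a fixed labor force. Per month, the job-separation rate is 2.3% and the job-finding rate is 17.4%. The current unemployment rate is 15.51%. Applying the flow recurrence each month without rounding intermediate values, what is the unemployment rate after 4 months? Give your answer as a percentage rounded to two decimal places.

Unemployment rate after four months ≈ 13.27%.

With a fixed labor force, u_{t+1} = u_t + s·(1−u_t) − f·u_t = u_t·(1−s−f) + s.
Here 1−s−f = 0.803 and s = 0.023.
u_1 = 0.155100 × 0.803 + 0.023 = 0.147545.
u_2 = 0.147545 × 0.803 + 0.023 = 0.141479.
u_3 = 0.141479 × 0.803 + 0.023 = 0.136608.
u_4 = 0.136608 × 0.803 + 0.023 = 0.132696.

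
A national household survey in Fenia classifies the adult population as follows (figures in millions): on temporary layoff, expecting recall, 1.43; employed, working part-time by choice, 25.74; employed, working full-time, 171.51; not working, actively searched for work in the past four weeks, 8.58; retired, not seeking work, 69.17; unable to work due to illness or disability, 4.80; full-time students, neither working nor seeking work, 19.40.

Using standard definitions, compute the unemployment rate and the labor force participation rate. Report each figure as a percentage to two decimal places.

Employed = 25.74 + 171.51 = 197.25 million.
Unemployed = 1.43 + 8.58 = 10.01 million (jobless and actively searching, or on temporary layoff).
Labor force = 197.25 + 10.01 = 207.26 million.
Not in labor force = 69.17 + 4.80 + 19.40 = 93.37 million (those not working and not actively searching are outside the labor force).
Civilian working-age population = 207.26 + 93.37 = 300.63 million.
Unemployment rate = 10.01 / 207.26 = 4.83%.
Labor force participation rate = 207.26 / 300.63 = 68.94%.

Unemployment rate ≈ 4.83%; labor force participation rate ≈ 68.94%.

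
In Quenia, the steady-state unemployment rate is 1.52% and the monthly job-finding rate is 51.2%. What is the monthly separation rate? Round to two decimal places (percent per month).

From u* = s/(s+f): s = u·f/(1−u).
s = 0.0152 × 51.2 / (1 − 0.0152) = 0.7782 / 0.9848 ≈ 0.79% per month.

Separation rate ≈ 0.79% per month.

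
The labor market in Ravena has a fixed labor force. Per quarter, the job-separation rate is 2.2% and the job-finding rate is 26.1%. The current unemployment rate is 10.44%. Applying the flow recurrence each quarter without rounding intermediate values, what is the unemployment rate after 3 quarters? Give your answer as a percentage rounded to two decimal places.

With a fixed labor force, u_{t+1} = u_t + s·(1−u_t) − f·u_t = u_t·(1−s−f) + s.
Here 1−s−f = 0.717 and s = 0.022.
u_1 = 0.104400 × 0.717 + 0.022 = 0.096855.
u_2 = 0.096855 × 0.717 + 0.022 = 0.091445.
u_3 = 0.091445 × 0.717 + 0.022 = 0.087566.

Unemployment rate after three quarters ≈ 8.76%.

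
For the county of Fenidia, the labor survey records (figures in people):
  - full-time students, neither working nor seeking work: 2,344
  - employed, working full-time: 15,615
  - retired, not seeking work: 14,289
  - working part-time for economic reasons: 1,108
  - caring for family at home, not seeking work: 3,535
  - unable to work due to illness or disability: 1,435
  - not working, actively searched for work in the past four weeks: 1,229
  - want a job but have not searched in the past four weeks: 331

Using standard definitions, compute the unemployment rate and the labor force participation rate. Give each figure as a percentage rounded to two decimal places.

Employed = 15,615 + 1,108 = 16,723 (anyone who worked, including part-time for economic reasons, counts as employed).
Unemployed = 1,229.
Labor force = 16,723 + 1,229 = 17,952.
Not in labor force = 2,344 + 14,289 + 3,535 + 1,435 + 331 = 21,934 (those not working and not actively searching are outside the labor force — including those who want a job but have given up searching).
Civilian working-age population = 17,952 + 21,934 = 39,886.
Unemployment rate = 1,229 / 17,952 = 6.85%.
Labor force participation rate = 17,952 / 39,886 = 45.01%.

Unemployment rate ≈ 6.85%; labor force participation rate ≈ 45.01%.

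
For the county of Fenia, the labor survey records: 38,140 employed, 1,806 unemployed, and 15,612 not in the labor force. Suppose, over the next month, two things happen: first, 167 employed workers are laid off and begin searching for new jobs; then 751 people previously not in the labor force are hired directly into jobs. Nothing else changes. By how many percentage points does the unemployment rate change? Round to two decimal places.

The unemployment rate changes by +0.33 percentage points.

Initially, labor force = 38,140 + 1,806 = 39,946, so u = 1,806/39,946 = 4.52%.
After the first change, employed falls and unemployed rises by 167; labor force unchanged → E = 37,973, U = 1,973, labor force = 39,946.
After the second change, employed and labor force both rise by 751; unemployed unchanged → E = 38,724, U = 1,973, labor force = 40,697.
New unemployment rate = 1,973 / 40,697 = 4.85%.
Change = 4.85% − 4.52% = +0.33 percentage points.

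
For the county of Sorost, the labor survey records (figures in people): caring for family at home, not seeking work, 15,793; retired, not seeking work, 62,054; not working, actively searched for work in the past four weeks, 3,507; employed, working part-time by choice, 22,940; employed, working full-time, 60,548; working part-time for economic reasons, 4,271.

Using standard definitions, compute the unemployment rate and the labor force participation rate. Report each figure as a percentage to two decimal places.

Unemployment rate ≈ 3.84%; labor force participation rate ≈ 53.97%.

Employed = 22,940 + 60,548 + 4,271 = 87,759 (anyone who worked, including part-time for economic reasons, counts as employed).
Unemployed = 3,507.
Labor force = 87,759 + 3,507 = 91,266.
Not in labor force = 15,793 + 62,054 = 77,847 (those not working and not actively searching are outside the labor force).
Civilian working-age population = 91,266 + 77,847 = 169,113.
Unemployment rate = 3,507 / 91,266 = 3.84%.
Labor force participation rate = 91,266 / 169,113 = 53.97%.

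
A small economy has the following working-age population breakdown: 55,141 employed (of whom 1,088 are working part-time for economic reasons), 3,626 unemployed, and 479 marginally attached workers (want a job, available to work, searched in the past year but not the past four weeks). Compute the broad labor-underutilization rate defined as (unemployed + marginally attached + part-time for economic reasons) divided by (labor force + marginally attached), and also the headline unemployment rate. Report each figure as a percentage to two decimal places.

Labor force = 55,141 + 3,626 = 58,767.
Numerator = 3,626 + 479 + 1,088 = 5,193.
Denominator = 58,767 + 479 = 59,246.
Broad rate = 5,193 / 59,246 = 8.77%.
Headline unemployment rate = 3,626 / 58,767 = 6.17%.

Broad underutilization rate ≈ 8.77%; headline unemployment rate ≈ 6.17%.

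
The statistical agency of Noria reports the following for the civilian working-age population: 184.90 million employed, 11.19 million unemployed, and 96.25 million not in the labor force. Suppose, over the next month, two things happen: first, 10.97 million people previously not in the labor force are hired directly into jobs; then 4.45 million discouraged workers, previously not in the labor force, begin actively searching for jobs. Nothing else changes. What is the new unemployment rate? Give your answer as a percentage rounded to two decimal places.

New unemployment rate ≈ 7.39%.

Initially, labor force = 184.90 + 11.19 = 196.09 million, so u = 11.19/196.09 = 5.71%.
After the first change, employed and labor force both rise by 10.97; unemployed unchanged → E = 195.87, U = 11.19, labor force = 207.06 million.
After the second change, unemployed and labor force both rise by 4.45 → E = 195.87, U = 15.64, labor force = 211.51 million.
New unemployment rate = 15.64 / 211.51 = 7.39%.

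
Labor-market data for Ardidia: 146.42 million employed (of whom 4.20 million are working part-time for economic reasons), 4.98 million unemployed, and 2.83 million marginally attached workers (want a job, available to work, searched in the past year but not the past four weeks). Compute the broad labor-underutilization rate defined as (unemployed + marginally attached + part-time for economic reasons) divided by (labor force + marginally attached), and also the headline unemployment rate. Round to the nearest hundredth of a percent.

Labor force = 146.42 + 4.98 = 151.40 million.
Numerator = 4.98 + 2.83 + 4.20 = 12.01 million.
Denominator = 151.40 + 2.83 = 154.23 million.
Broad rate = 12.01 / 154.23 = 7.79%.
Headline unemployment rate = 4.98 / 151.40 = 3.29%.

Broad underutilization rate ≈ 7.79%; headline unemployment rate ≈ 3.29%.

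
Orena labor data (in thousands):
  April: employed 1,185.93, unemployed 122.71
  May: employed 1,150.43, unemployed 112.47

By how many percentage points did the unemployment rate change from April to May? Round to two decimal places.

April: labor force = 1,185.93 + 122.71 = 1,308.64; u = 122.71/1,308.64 = 9.38%.
May: labor force = 1,150.43 + 112.47 = 1,262.90; u = 112.47/1,262.90 = 8.91%.
Change = 8.91% − 9.38% = −0.47 pp.

The unemployment rate changed by −0.47 percentage points.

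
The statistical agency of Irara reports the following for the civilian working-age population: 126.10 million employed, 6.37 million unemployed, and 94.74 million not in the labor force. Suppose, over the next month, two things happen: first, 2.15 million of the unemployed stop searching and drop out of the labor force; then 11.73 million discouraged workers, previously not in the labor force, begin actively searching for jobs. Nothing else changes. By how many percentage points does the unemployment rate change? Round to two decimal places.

Initially, labor force = 126.10 + 6.37 = 132.47 million, so u = 6.37/132.47 = 4.81%.
After the first change, unemployed and labor force both fall by 2.15 → E = 126.10, U = 4.22, labor force = 130.32 million.
After the second change, unemployed and labor force both rise by 11.73 → E = 126.10, U = 15.95, labor force = 142.05 million.
New unemployment rate = 15.95 / 142.05 = 11.23%.
Change = 11.23% − 4.81% = +6.42 percentage points.

The unemployment rate changes by +6.42 percentage points.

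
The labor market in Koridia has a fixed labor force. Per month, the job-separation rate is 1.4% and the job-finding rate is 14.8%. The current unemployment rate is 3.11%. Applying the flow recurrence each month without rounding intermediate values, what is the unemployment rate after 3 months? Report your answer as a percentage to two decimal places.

With a fixed labor force, u_{t+1} = u_t + s·(1−u_t) − f·u_t = u_t·(1−s−f) + s.
Here 1−s−f = 0.838 and s = 0.014.
u_1 = 0.031100 × 0.838 + 0.014 = 0.040062.
u_2 = 0.040062 × 0.838 + 0.014 = 0.047572.
u_3 = 0.047572 × 0.838 + 0.014 = 0.053865.

Unemployment rate after three months ≈ 5.39%.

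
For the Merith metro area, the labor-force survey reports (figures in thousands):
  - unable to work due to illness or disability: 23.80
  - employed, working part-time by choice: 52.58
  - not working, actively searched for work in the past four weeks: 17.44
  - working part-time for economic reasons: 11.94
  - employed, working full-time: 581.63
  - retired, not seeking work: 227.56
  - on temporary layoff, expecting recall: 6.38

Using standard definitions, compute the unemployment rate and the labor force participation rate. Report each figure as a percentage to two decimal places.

Employed = 52.58 + 11.94 + 581.63 = 646.15 thousand (anyone who worked, including part-time for economic reasons, counts as employed).
Unemployed = 17.44 + 6.38 = 23.82 thousand (jobless and actively searching, or on temporary layoff).
Labor force = 646.15 + 23.82 = 669.97 thousand.
Not in labor force = 23.80 + 227.56 = 251.36 thousand (those not working and not actively searching are outside the labor force).
Civilian working-age population = 669.97 + 251.36 = 921.33 thousand.
Unemployment rate = 23.82 / 669.97 = 3.56%.
Labor force participation rate = 669.97 / 921.33 = 72.72%.

Unemployment rate ≈ 3.56%; labor force participation rate ≈ 72.72%.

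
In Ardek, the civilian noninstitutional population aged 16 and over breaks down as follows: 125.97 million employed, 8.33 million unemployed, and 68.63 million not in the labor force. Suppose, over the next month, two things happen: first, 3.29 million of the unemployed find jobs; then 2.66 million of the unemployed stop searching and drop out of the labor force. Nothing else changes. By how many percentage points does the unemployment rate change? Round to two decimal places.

Initially, labor force = 125.97 + 8.33 = 134.30 million, so u = 8.33/134.30 = 6.20%.
After the first change, unemployed falls and employed rises by 3.29; labor force unchanged → E = 129.26, U = 5.04, labor force = 134.30 million.
After the second change, unemployed and labor force both fall by 2.66 → E = 129.26, U = 2.38, labor force = 131.64 million.
New unemployment rate = 2.38 / 131.64 = 1.81%.
Change = 1.81% − 6.20% = −4.39 percentage points.

The unemployment rate changes by −4.39 percentage points.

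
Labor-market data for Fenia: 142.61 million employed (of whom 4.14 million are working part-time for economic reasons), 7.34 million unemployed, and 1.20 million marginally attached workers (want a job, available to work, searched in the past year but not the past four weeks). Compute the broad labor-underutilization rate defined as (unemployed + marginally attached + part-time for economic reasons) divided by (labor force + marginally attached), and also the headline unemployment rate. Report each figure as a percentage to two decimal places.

Broad underutilization rate ≈ 8.39%; headline unemployment rate ≈ 4.89%.

Labor force = 142.61 + 7.34 = 149.95 million.
Numerator = 7.34 + 1.20 + 4.14 = 12.68 million.
Denominator = 149.95 + 1.20 = 151.15 million.
Broad rate = 12.68 / 151.15 = 8.39%.
Headline unemployment rate = 7.34 / 149.95 = 4.89%.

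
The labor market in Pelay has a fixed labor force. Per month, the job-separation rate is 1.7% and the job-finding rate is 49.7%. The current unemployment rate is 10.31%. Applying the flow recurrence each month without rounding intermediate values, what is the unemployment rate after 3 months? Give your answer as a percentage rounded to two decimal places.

With a fixed labor force, u_{t+1} = u_t + s·(1−u_t) − f·u_t = u_t·(1−s−f) + s.
Here 1−s−f = 0.486 and s = 0.017.
u_1 = 0.103100 × 0.486 + 0.017 = 0.067107.
u_2 = 0.067107 × 0.486 + 0.017 = 0.049614.
u_3 = 0.049614 × 0.486 + 0.017 = 0.041112.

Unemployment rate after three months ≈ 4.11%.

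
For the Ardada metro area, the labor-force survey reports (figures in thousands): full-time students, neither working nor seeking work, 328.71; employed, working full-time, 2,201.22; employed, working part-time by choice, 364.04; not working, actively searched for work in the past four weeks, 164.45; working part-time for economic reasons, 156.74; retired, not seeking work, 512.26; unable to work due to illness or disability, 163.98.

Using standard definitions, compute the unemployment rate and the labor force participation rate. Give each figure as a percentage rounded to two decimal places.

Employed = 2,201.22 + 364.04 + 156.74 = 2,722.00 thousand (anyone who worked, including part-time for economic reasons, counts as employed).
Unemployed = 164.45 thousand.
Labor force = 2,722.00 + 164.45 = 2,886.45 thousand.
Not in labor force = 328.71 + 512.26 + 163.98 = 1,004.95 thousand (those not working and not actively searching are outside the labor force).
Civilian working-age population = 2,886.45 + 1,004.95 = 3,891.40 thousand.
Unemployment rate = 164.45 / 2,886.45 = 5.70%.
Labor force participation rate = 2,886.45 / 3,891.40 = 74.18%.

Unemployment rate ≈ 5.70%; labor force participation rate ≈ 74.18%.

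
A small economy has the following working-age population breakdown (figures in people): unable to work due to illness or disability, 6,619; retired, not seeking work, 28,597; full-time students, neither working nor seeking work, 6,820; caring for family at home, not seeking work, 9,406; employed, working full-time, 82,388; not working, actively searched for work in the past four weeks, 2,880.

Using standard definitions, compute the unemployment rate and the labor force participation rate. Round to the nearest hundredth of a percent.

Employed = 82,388.
Unemployed = 2,880.
Labor force = 82,388 + 2,880 = 85,268.
Not in labor force = 6,619 + 28,597 + 6,820 + 9,406 = 51,442 (those not working and not actively searching are outside the labor force).
Civilian working-age population = 85,268 + 51,442 = 136,710.
Unemployment rate = 2,880 / 85,268 = 3.38%.
Labor force participation rate = 85,268 / 136,710 = 62.37%.

Unemployment rate ≈ 3.38%; labor force participation rate ≈ 62.37%.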